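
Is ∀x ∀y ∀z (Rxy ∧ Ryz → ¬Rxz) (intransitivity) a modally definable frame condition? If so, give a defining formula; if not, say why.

If a class were modally definable it would be closed under surjective bounded morphisms (Goldblatt–Thomason).
The 5-cycle (worlds a,b,c,d,e with a→b→c→d→e→a) is intransitive. Mapping every world to a single reflexive point • is a surjective bounded morphism; the reflexive point is not intransitive (R••∧R•• but R••).
So the class is not modally definable.

Not definable by any modal formula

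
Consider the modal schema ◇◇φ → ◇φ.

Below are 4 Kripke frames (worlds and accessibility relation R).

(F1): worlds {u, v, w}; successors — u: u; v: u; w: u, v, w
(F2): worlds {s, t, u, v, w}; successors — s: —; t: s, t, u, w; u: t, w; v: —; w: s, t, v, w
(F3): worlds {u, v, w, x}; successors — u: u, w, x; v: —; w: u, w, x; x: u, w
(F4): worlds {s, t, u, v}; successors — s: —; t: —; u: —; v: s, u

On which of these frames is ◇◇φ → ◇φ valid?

(F1), (F4)

The schema corresponds to transitivity: ∀x ∀y ∀z (Rxy ∧ Ryz → Rxz).
(F1): condition met.
(F2): fails — Rwt and Rtu but not Rwu.
(F3): fails — Rxw and Rwx but not Rxx.
(F4): condition met.
Valid on: (F1), (F4).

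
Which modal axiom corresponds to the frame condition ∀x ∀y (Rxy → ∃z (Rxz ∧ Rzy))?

This is density; the standard corresponding axiom is C4: □□s → □s.
Suppose □□s→□s is valid. Take Rxy and set V(s)={w : xR²w}. Then □□s at x, so □s at x, so s at y, i.e. ∃z(Rxz∧Rzy).

□□s → □s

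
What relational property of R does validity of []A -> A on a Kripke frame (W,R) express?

reflexivity

Suppose □A→A is valid. At any x set V(A)={w : Rxw}. Then □A holds at x, so A holds at x, i.e. Rxx.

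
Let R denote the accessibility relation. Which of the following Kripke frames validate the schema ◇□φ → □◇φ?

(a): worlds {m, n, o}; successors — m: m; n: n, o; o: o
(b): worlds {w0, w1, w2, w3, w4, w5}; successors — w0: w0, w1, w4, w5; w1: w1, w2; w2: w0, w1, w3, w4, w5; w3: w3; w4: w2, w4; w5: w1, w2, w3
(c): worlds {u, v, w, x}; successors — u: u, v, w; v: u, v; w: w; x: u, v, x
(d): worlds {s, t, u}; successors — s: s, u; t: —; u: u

The schema corresponds to convergence: ∀x ∀y ∀z (Rxy ∧ Rxz → ∃w (Ryw ∧ Rzw)).
(a): satisfies the condition.
(b): fails — Rw2w4 and Rw2w3 but w4 and w3 have no common successor.
(c): fails — Ruv and Ruw but v and w have no common successor.
(d): satisfies the condition.

(a), (d)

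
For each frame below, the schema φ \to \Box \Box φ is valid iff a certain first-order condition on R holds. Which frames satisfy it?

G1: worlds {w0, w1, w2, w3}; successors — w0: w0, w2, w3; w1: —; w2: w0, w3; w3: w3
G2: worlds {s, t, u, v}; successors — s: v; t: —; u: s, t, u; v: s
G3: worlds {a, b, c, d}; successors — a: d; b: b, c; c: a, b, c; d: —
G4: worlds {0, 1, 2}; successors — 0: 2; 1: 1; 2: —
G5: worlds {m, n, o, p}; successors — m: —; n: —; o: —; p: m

G4, G5

This is the axiom for a generalized confluence (Geach) condition; its first-order frame correspondent is \forall x \forall z (x R^2 z \to \exists w (x = w \wedge z = w)).
G1: fails — w0R²w2 but w0 ≠ w2.
G2: fails — uR²s but u ≠ s.
G3: fails — bR²a but b ≠ a.
G4: satisfies the condition.
G5: satisfies the condition.
Valid on: G4, G5.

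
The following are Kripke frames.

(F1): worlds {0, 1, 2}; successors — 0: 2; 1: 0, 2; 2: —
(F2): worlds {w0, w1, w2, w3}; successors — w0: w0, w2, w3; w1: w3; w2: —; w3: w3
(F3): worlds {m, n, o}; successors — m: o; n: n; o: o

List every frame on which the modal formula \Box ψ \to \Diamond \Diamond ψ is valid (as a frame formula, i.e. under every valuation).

(F3)

Frame correspondent (Sahlqvist): \forall x \exists w (xRw \wedge x R^2 w) — i.e. a generalized confluence (Geach) condition.
(F1): fails — at 0 but no w with 0Rw and 0R²w.
(F2): fails — at w2 but no w with w2Rw and w2R²w.
(F3): condition met.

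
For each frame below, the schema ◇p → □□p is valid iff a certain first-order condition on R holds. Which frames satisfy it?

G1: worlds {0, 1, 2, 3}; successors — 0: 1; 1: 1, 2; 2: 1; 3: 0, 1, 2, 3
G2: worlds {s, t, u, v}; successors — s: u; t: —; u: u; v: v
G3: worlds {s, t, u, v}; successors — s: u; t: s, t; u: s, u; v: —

G2

Frame correspondent (Sahlqvist): ∀x ∀y ∀z ((xRy ∧ xR²z) → ∃w (y = w ∧ z = w)) — i.e. a generalized confluence (Geach) condition.
G1: fails — 0R1, 0R²2 but 1 ≠ 2.
G2: condition met.
G3: fails — sRu, sR²s but u ≠ s.
Valid on: G2.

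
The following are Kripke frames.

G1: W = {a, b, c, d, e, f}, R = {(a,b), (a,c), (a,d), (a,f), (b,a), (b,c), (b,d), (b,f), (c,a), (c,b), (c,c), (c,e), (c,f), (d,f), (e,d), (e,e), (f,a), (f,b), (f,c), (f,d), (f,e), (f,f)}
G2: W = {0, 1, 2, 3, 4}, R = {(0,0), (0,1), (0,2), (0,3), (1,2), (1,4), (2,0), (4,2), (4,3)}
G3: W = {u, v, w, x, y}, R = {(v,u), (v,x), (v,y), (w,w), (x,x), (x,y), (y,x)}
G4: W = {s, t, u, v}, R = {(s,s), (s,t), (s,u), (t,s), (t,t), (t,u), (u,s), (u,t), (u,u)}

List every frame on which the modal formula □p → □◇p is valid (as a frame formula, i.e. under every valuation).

This is the axiom for a generalized confluence (Geach) condition; its first-order frame correspondent is ∀x ∀z (xRz → ∃w (xRw ∧ zRw)).
G1: fails — eRd but no w with eRw and dRw.
G2: fails — 0R3 but no w with 0Rw and 3Rw.
G3: fails — vRu but no t with vRt and uRt.
G4: holds.
Valid on: G4.

G4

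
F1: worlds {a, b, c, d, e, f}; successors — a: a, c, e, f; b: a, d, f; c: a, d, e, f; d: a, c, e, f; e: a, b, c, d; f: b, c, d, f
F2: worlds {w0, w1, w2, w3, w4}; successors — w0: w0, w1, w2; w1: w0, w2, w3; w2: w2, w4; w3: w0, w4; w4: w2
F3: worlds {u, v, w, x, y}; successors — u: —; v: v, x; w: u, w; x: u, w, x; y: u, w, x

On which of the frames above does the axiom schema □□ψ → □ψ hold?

The schema corresponds to density: ∀x ∀y (Rxy → ∃z (Rxz ∧ Rzy)).
F1: fails — Reb but no z with Rez and Rzb.
F2: fails — Rw1w3 but no z with Rw1z and Rzw3.
F3: ✓.

F3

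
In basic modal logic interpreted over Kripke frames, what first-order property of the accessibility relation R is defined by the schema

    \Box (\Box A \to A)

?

shift-reflexivity

This is the T□ axiom.
It corresponds to shift-reflexivity: \forall x \forall y (Rxy \to Ryy).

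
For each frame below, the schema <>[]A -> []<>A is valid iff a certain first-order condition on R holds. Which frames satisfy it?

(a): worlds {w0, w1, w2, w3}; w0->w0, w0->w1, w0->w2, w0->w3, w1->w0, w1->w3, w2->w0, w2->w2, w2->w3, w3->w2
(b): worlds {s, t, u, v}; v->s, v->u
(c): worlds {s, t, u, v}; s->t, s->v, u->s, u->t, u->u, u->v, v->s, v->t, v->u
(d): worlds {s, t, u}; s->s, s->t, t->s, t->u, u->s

This is the axiom for convergence; its first-order frame correspondent is forall x forall y forall z (Rxy & Rxz -> exists w (Ryw & Rzw)).
(a): fails — Rw0w1 and Rw0w3 but w1 and w3 have no common successor.
(b): fails — Rvu and Rvu but u and u have no common successor.
(c): fails — Rsv and Rst but v and t have no common successor.
(d): holds.

(d)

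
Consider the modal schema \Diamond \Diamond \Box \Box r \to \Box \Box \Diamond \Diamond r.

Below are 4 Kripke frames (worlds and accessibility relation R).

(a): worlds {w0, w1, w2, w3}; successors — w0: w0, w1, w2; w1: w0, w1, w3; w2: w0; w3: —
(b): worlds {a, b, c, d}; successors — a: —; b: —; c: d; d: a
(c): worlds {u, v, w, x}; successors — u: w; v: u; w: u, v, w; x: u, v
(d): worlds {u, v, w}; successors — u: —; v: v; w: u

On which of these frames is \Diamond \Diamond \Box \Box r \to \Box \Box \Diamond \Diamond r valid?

The schema corresponds to a generalized confluence (Geach) condition: \forall x \forall y \forall z ((x R^2 y \wedge x R^2 z) \to \exists w (y R^2 w \wedge z R^2 w)).
(a): fails — w0R²w0, w0R²w3 but no w with w0R²w and w3R²w.
(b): fails — cR²a, cR²a but no w with aR²w and aR²w.
(c): holds.
(d): holds.

(c), (d)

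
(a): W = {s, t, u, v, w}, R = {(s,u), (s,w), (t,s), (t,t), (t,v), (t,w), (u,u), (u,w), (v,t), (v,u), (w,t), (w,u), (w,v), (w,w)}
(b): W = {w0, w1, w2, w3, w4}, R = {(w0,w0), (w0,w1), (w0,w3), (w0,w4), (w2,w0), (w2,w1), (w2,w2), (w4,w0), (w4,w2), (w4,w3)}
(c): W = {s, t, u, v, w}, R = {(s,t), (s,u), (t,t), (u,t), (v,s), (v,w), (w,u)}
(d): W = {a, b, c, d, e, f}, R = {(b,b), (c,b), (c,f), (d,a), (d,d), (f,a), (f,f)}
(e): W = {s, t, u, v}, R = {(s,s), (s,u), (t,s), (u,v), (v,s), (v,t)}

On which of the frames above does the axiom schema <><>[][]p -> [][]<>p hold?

This is the axiom for a generalized confluence (Geach) condition; its first-order frame correspondent is forall x forall y forall z ((x R^2 y & x R^2 z) -> exists w (y R^2 w & zRw)).
(a): ✓.
(b): fails — w0R²w0, w0R²w1 but no w with w0R²w and w1Rw.
(c): ✓.
(d): fails — cR²a, cR²a but no w with aR²w and aRw.
(e): fails — sR²u, sR²u but no w with uR²w and uRw.
Valid on: (a), (c).

(a), (c)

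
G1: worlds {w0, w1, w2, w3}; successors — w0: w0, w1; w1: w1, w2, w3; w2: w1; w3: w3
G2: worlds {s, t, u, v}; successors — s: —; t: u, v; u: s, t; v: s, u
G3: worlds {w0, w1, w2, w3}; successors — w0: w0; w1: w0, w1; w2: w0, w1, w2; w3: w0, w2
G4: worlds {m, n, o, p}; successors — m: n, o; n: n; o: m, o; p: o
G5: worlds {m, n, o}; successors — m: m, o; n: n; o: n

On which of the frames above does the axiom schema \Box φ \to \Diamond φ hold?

G1, G3, G4, G5

The schema corresponds to seriality: \forall x \exists y Rxy.
G1: condition met.
G2: fails — world s has no successor.
G3: condition met.
G4: condition met.
G5: condition met.
Valid on: G1, G3, G4, G5.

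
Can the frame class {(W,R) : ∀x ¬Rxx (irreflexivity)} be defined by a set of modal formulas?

Modal frame validity is preserved under surjective bounded morphisms.
The 5-cycle (worlds a,b,c,d,e with a→b→c→d→e→a) is irreflexive, and the map sending every world to a single reflexive point • is a surjective bounded morphism (forth: every edge maps to (•,•); back: every world has a successor). So any modal formula valid on the 5-cycle is also valid on the reflexive point, which is not irreflexive.
Hence irreflexivity is not modally definable.

No — not modally definable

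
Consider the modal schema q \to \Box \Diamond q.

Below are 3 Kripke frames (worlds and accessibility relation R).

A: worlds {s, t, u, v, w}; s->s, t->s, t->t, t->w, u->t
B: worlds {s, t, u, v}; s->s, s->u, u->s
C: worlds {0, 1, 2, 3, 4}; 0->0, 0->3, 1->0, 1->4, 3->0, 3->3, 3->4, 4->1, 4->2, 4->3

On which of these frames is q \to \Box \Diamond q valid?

B

This is the axiom for symmetry; its first-order frame correspondent is \forall x \forall y (Rxy \to Ryx).
A: fails — Rut but not Rtu.
B: satisfies the condition.
C: fails — R10 but not R01.
Valid on: B.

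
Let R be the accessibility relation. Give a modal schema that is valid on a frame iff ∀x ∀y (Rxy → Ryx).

r → □◇r

This is symmetry; the standard corresponding axiom is B: r → □◇r.
Suppose r→□◇r is valid. Take Rxy and set V(r)={x}. Then r at x, so □◇r at x, so ◇r at y, so some z with Ryz has r; z=x, i.e. Ryx.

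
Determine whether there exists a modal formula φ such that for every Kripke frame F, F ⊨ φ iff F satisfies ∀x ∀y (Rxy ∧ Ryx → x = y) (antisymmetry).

Not modally definable

Modal frame validity is preserved under surjective bounded morphisms.
The 8-cycle (worlds a,b,c,d,e,f,g,h with a→b→c→d→e→f→g→h→a) is antisymmetric. Sending even-indexed worlds to s and odd-indexed worlds to t is a surjective bounded morphism onto the two-world frame with s↔t, which is not antisymmetric.
Hence antisymmetry is not modally definable.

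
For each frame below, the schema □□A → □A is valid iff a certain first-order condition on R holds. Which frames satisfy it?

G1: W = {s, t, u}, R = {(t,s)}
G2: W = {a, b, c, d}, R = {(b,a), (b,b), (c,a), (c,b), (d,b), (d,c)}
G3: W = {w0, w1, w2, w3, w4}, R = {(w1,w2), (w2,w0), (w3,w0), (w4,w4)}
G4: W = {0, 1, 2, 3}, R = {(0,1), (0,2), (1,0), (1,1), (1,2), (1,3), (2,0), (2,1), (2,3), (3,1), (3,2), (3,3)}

Frame correspondent (Sahlqvist): ∀x ∀y (Rxy → ∃z (Rxz ∧ Rzy)) — i.e. density.
G1: fails — Rts but no z with Rtz and Rzs.
G2: fails — Rdc but no z with Rdz and Rzc.
G3: fails — Rw1w2 but no z with Rw1z and Rzw2.
G4: ✓.

G4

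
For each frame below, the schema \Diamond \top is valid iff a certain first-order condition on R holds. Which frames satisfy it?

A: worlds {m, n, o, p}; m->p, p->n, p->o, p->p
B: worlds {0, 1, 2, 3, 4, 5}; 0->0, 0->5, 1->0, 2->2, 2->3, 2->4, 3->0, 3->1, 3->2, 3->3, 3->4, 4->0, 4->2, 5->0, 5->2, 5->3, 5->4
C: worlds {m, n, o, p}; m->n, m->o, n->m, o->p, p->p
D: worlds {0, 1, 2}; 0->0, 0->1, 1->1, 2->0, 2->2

B, C, D

The schema corresponds to seriality: \forall x \exists y Rxy.
A: fails — world n has no successor.
B: condition met.
C: condition met.
D: condition met.
Valid on: B, C, D.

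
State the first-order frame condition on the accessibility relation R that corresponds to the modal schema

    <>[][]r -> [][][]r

This is a Sahlqvist (Geach-type) schema ◇^1□^2r → □^3◇^0r.
Minimal-valuation argument: fix x; take any y with xR^1y and any z with xR^3z. Set V(r) to the set of worlds R-reachable from y in exactly 2 steps. Then □^2r holds at y, so the antecedent holds at x; validity forces ◇^0r at z, giving a w with zR^0w and yR^2w.
First-order correspondent: forall x forall y forall z ((xRy & x R^3 z) -> exists w (y R^2 w & z = w)).

forall x forall y forall z ((xRy & x R^3 z) -> exists w (y R^2 w & z = w))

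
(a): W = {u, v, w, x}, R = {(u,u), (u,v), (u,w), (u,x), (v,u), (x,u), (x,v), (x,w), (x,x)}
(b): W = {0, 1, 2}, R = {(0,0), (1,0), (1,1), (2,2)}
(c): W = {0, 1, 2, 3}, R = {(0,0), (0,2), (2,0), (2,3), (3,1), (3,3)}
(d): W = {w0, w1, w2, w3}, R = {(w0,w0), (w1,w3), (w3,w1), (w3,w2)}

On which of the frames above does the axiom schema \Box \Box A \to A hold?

(b)

This is the axiom for a generalized confluence (Geach) condition; its first-order frame correspondent is \forall x \exists w (x R^2 w \wedge x = w).
(a): fails — at w but no t with wR²t and w=t.
(b): holds.
(c): fails — at 1 but no w with 1R²w and 1=w.
(d): fails — at w2 but no w with w2R²w and w2=w.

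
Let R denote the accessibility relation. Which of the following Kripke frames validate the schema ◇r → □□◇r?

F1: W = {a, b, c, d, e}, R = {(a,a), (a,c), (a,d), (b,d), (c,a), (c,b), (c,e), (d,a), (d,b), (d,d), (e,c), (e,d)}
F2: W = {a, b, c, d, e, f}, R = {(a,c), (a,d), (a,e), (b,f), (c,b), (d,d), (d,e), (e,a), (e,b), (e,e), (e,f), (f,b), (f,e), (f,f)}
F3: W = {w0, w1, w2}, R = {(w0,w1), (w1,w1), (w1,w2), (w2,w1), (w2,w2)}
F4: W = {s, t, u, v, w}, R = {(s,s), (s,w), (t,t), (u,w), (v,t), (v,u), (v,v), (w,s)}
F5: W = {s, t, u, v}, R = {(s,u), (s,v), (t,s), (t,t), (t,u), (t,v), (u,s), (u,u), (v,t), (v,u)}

Frame correspondent (Sahlqvist): ∀x ∀y ∀z ((xRy ∧ xR²z) → ∃w (y = w ∧ zRw)) — i.e. a generalized confluence (Geach) condition.
F1: fails — aRa, aR²b but no w with a=w and bRw.
F2: fails — aRc, aR²b but no w with c=w and bRw.
F3: satisfies the condition.
F4: fails — sRw, sR²w but no w* with w=w* and wRw*.
F5: fails — sRv, sR²u but no w with v=w and uRw.
Valid on: F3.

F3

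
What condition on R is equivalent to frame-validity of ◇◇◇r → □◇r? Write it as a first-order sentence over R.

∀x ∀y ∀z ((xR³y ∧ xRz) → ∃w (y = w ∧ zRw))

This is a Sahlqvist (Geach-type) schema ◇^3□^0r → □^1◇^1r.
Minimal-valuation argument: fix x; take any y with xR^3y and any z with xR^1z. Set V(r) to the set of worlds R-reachable from y in exactly 0 steps. Then □^0r holds at y, so the antecedent holds at x; validity forces ◇^1r at z, giving a w with zR^1w and yR^0w.
First-order correspondent: ∀x ∀y ∀z ((xR³y ∧ xRz) → ∃w (y = w ∧ zRw)).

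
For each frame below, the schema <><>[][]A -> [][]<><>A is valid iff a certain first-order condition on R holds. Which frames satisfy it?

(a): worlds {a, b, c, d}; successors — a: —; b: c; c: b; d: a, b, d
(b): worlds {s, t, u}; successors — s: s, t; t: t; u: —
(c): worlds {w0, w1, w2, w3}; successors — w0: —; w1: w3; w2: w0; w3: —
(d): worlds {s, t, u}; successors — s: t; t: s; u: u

This is the axiom for a generalized confluence (Geach) condition; its first-order frame correspondent is forall x forall y forall z ((x R^2 y & x R^2 z) -> exists w (y R^2 w & z R^2 w)).
(a): fails — dR²a, dR²a but no w with aR²w and aR²w.
(b): condition met.
(c): condition met.
(d): condition met.
Valid on: (b), (c), (d).

(b), (c), (d)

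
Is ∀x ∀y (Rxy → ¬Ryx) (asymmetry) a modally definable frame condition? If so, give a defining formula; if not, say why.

Any modally definable frame class is closed under surjective bounded morphisms.
The 5-cycle (worlds a,b,c,d,e with a→b→c→d→e→a) is asymmetric. Mapping every world to a single reflexive point • is a surjective bounded morphism, and the reflexive point is not asymmetric (R•• but asymmetry requires ¬R••).
So no modal formula (or set of formulas) defines exactly the asymmetric frames.

Not modally definable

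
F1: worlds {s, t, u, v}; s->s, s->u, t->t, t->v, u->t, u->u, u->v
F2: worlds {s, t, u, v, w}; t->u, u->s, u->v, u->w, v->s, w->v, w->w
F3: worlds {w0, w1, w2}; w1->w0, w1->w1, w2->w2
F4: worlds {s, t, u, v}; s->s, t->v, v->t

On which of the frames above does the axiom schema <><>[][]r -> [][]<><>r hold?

The schema corresponds to a generalized confluence (Geach) condition: forall x forall y forall z ((x R^2 y & x R^2 z) -> exists w (y R^2 w & z R^2 w)).
F1: fails — sR²s, sR²v but no w with sR²w and vR²w.
F2: fails — tR²s, tR²s but no w* with sR²w* and sR²w*.
F3: fails — w1R²w0, w1R²w0 but no w with w0R²w and w0R²w.
F4: holds.

F4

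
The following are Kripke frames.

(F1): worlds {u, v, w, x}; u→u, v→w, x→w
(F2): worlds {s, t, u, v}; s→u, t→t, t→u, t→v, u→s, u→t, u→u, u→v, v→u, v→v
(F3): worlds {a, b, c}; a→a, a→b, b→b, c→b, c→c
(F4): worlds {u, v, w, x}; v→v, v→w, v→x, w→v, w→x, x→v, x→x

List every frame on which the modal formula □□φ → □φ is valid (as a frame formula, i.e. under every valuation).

Frame correspondent (Sahlqvist): ∀x ∀y (Rxy → ∃z (Rxz ∧ Rzy)) — i.e. density.
(F1): fails — Rxw but no z with Rxz and Rzw.
(F2): ✓.
(F3): ✓.
(F4): ✓.
Valid on: (F2), (F3), (F4).

(F2), (F3), (F4)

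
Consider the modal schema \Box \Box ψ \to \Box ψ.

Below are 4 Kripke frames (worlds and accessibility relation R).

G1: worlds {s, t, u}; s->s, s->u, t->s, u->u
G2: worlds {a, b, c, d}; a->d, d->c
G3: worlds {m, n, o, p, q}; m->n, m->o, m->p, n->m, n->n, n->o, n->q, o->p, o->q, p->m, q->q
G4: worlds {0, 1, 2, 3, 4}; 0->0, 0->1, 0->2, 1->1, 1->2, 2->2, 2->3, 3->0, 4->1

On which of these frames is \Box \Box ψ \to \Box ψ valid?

G1, G4

This is the axiom for density; its first-order frame correspondent is \forall x \forall y (Rxy \to \exists z (Rxz \wedge Rzy)).
G1: condition met.
G2: fails — Rad but no z with Raz and Rzd.
G3: fails — Rop but no z with Roz and Rzp.
G4: condition met.
Valid on: G1, G4.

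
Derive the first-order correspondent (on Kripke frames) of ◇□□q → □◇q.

This is a Sahlqvist (Geach-type) schema ◇^1□^2q → □^1◇^1q.
First-order correspondent: ∀x ∀y ∀z ((xRy ∧ xRz) → ∃w (yR²w ∧ zRw)).

∀x ∀y ∀z ((xRy ∧ xRz) → ∃w (yR²w ∧ zRw))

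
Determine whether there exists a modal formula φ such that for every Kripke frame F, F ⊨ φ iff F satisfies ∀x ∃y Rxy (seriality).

The condition is seriality. A defining modal formula is □r → ◇r.
Suppose □r→◇r is valid. At any x set V(r)=W. Then □r at x, so ◇r at x, so x has a successor.

Definable; □r → ◇r defines it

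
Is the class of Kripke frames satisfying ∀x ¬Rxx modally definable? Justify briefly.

No

Any modally definable frame class is closed under surjective bounded morphisms.
The 4-cycle (worlds s,t,u,v with s→t→u→v→s) is irreflexive, and the map sending every world to a single reflexive point • is a surjective bounded morphism (forth: every edge maps to (•,•); back: every world has a successor). So any modal formula valid on the 4-cycle is also valid on the reflexive point, which is not irreflexive.
So no modal formula (or set of formulas) defines exactly the irreflexive frames.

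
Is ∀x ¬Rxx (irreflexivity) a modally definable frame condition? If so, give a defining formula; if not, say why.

Not modally definable

Modal frame validity is preserved under surjective bounded morphisms.
The 2-cycle (worlds s,t with s→t→s) is irreflexive, and the map sending every world to a single reflexive point • is a surjective bounded morphism (forth: every edge maps to (•,•); back: every world has a successor). So any modal formula valid on the 2-cycle is also valid on the reflexive point, which is not irreflexive.
So the class is not modally definable.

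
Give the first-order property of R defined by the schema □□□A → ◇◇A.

This is a Sahlqvist (Geach-type) schema ◇^0□^3A → □^0◇^2A.
Minimal-valuation argument: fix x; take any y with xR^0y and any z with xR^0z. Set V(A) to the set of worlds R-reachable from y in exactly 3 steps. Then □^3A holds at y, so the antecedent holds at x; validity forces ◇^2A at z, giving a w with zR^2w and yR^3w.
First-order correspondent: ∀x ∃w (xR³w ∧ xR²w).

∀x ∃w (xR³w ∧ xR²w)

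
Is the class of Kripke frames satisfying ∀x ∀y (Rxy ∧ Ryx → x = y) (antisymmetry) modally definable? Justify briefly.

No — not modally definable

If a class were modally definable it would be closed under surjective bounded morphisms (Goldblatt–Thomason).
The 8-cycle (worlds 0,1,2,3,4,5,6,7 with 0→1→2→3→4→5→6→7→0) is antisymmetric. Sending even-indexed worlds to s and odd-indexed worlds to t is a surjective bounded morphism onto the two-world frame with s↔t, which is not antisymmetric.
So no modal formula (or set of formulas) defines exactly the antisymmetric frames.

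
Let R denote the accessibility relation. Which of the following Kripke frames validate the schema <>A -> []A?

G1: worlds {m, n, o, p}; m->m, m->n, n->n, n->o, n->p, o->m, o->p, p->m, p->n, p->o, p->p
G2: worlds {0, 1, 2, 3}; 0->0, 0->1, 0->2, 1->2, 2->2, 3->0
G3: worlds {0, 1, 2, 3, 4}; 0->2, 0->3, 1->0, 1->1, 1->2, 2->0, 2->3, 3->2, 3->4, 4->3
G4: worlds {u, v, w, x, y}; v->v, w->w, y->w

G4

The schema corresponds to partial functionality: forall x forall y forall z (Rxy & Rxz -> y = z).
G1: fails — m sees both m and n.
G2: fails — 0 sees both 0 and 1.
G3: fails — 0 sees both 2 and 3.
G4: holds.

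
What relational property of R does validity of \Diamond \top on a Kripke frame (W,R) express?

seriality

◇⊤ holds at w iff w has a successor, so frame-validity of ◇⊤ is exactly seriality. Equivalently via □q → ◇q:
Suppose □q→◇q is valid. At any x set V(q)=W. Then □q at x, so ◇q at x, so x has a successor.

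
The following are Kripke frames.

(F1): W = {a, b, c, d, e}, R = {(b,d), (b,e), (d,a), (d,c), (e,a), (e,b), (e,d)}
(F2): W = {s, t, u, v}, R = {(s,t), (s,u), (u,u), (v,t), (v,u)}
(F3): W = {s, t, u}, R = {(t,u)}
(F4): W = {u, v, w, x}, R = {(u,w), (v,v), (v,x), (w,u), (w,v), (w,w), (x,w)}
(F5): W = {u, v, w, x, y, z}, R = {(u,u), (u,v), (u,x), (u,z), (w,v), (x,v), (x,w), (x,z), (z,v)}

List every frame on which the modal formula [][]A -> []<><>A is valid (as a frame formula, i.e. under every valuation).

This is the axiom for a generalized confluence (Geach) condition; its first-order frame correspondent is forall x forall z (xRz -> exists w (x R^2 w & z R^2 w)).
(F1): fails — bRd but no w with bR²w and dR²w.
(F2): fails — sRt but no w with sR²w and tR²w.
(F3): fails — tRu but no w with tR²w and uR²w.
(F4): condition met.
(F5): fails — uRv but no t with uR²t and vR²t.
Valid on: (F4).

(F4)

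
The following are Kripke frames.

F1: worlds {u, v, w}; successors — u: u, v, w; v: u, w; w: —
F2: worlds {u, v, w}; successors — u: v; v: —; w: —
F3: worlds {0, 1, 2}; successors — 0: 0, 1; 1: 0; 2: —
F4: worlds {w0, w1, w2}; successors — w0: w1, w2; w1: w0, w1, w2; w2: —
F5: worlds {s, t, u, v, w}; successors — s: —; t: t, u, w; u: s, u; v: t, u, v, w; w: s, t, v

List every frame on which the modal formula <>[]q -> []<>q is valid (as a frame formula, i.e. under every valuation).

F3

Frame correspondent (Sahlqvist): forall x forall y forall z (Rxy & Rxz -> exists w (Ryw & Rzw)) — i.e. convergence.
F1: fails — Ruv and Ruw but v and w have no common successor.
F2: fails — Ruv and Ruv but v and v have no common successor.
F3: ✓.
F4: fails — Rw0w1 and Rw0w2 but w1 and w2 have no common successor.
F5: fails — Ruu and Rus but u and s have no common successor.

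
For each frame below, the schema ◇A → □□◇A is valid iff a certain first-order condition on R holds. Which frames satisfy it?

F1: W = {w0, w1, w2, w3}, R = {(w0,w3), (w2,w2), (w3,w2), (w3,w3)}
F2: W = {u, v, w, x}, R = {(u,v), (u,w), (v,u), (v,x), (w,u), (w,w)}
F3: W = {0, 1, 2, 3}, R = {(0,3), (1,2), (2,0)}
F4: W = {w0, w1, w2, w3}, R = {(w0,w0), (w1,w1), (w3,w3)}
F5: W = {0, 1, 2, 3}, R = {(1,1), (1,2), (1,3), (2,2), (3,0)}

The schema corresponds to a generalized confluence (Geach) condition: ∀x ∀y ∀z ((xRy ∧ xR²z) → ∃w (y = w ∧ zRw)).
F1: fails — w0Rw3, w0R²w2 but no w with w3=w and w2Rw.
F2: fails — uRv, uR²w but no t with v=t and wRt.
F3: fails — 1R2, 1R²0 but no w with 2=w and 0Rw.
F4: condition met.
F5: fails — 1R1, 1R²0 but no w with 1=w and 0Rw.

F4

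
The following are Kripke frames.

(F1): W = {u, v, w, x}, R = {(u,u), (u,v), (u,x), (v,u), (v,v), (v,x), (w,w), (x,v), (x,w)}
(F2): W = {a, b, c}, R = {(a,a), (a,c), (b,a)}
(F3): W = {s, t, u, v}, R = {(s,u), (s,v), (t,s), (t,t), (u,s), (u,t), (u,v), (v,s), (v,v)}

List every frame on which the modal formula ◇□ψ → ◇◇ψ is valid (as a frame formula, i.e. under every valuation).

(F1), (F3)

Frame correspondent (Sahlqvist): ∀x ∀y (xRy → ∃w (yRw ∧ xR²w)) — i.e. a generalized confluence (Geach) condition.
(F1): satisfies the condition.
(F2): fails — aRc but no w with cRw and aR²w.
(F3): satisfies the condition.
Valid on: (F1), (F3).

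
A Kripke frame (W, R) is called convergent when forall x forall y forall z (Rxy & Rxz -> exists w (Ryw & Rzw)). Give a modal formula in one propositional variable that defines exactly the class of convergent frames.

◇□r → □◇r

This is convergence; the standard corresponding axiom is .2: ◇□r → □◇r.
Suppose ◇□r→□◇r is valid. Take Rxy, Rxz and set V(r)={w : Ryw}. Then □r at y so ◇□r at x, so □◇r at x, so ◇r at z, giving w with Rzw and Ryw.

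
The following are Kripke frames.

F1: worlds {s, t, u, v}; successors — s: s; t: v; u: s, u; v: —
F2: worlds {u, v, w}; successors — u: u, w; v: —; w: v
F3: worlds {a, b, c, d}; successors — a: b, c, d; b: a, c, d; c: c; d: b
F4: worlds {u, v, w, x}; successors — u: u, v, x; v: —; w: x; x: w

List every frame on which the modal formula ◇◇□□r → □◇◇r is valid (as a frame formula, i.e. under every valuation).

F1, F3

Frame correspondent (Sahlqvist): ∀x ∀y ∀z ((xR²y ∧ xRz) → ∃w (yR²w ∧ zR²w)) — i.e. a generalized confluence (Geach) condition.
F1: condition met.
F2: fails — uR²u, uRw but no t with uR²t and wR²t.
F3: condition met.
F4: fails — uR²u, uRv but no t with uR²t and vR²t.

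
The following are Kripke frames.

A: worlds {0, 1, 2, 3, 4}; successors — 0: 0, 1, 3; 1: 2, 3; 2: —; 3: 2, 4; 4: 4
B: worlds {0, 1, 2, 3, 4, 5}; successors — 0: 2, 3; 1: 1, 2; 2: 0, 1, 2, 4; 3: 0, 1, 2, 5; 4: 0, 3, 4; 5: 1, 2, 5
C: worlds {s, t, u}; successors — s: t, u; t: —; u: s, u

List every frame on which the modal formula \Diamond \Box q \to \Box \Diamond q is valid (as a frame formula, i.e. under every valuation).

none

The schema corresponds to convergence: \forall x \forall y \forall z (Rxy \wedge Rxz \to \exists w (Ryw \wedge Rzw)).
A: fails — R00 and R03 but 0 and 3 have no common successor.
B: fails — R21 and R24 but 1 and 4 have no common successor.
C: fails — Rsu and Rst but u and t have no common successor.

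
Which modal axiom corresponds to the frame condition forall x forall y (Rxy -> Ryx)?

A defining formula is ψ → □◇ψ (the B axiom).
Suppose ψ→□◇ψ is valid. Take Rxy and set V(ψ)={x}. Then ψ at x, so □◇ψ at x, so ◇ψ at y, so some z with Ryz has ψ; z=x, i.e. Ryx.

ψ → □◇ψ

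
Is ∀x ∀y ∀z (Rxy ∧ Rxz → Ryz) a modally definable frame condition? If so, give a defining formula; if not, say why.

Yes, by ◇p → □◇p

This is a Sahlqvist condition; the 5 axiom ◇p → □◇p defines it.
Suppose ◇p→□◇p is valid. Take Rxy, Rxz and set V(p)={y}. Then ◇p at x, so □◇p at x, so ◇p at z, so some w with Rzw has p; w=y, i.e. Rzy. By symmetry of the argument, Ryz.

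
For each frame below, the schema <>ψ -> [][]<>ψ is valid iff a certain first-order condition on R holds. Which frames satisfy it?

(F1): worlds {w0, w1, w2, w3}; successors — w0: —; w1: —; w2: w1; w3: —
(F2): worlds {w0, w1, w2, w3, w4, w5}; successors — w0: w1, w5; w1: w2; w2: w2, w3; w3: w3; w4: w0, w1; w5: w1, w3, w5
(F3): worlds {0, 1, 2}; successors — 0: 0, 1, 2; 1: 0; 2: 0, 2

(F1)

The schema corresponds to a generalized confluence (Geach) condition: forall x forall y forall z ((xRy & x R^2 z) -> exists w (y = w & zRw)).
(F1): satisfies the condition.
(F2): fails — w0Rw1, w0R²w1 but no w with w1=w and w1Rw.
(F3): fails — 0R1, 0R²1 but no w with 1=w and 1Rw.
Valid on: (F1).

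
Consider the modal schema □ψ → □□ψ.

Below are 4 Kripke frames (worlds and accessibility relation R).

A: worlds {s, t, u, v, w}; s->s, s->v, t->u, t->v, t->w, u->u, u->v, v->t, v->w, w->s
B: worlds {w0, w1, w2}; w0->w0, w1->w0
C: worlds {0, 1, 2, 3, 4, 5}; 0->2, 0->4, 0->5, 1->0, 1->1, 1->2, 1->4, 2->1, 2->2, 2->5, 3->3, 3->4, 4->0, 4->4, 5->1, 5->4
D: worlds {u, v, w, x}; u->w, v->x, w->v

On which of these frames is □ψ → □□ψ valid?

B

The schema corresponds to transitivity: ∀x ∀y ∀z (Rxy ∧ Ryz → Rxz).
A: fails — Ruv and Rvw but not Ruw.
B: holds.
C: fails — R10 and R05 but not R15.
D: fails — Ruw and Rwv but not Ruv.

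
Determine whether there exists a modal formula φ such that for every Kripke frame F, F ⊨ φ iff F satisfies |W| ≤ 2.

No

If a class were modally definable it would be closed under disjoint unions (Goldblatt–Thomason).
Any modal formula valid on each of 3 disjoint one-world frames is valid on their disjoint union (validity is preserved under disjoint unions). Each one-world frame has |W|=1≤2, but the union has |W|=3.
Hence having at most 2 worlds is not modally definable.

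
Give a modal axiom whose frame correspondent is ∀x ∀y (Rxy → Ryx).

This is symmetry; the standard corresponding axiom is B: r → □◇r.
Suppose r→□◇r is valid. Take Rxy and set V(r)={x}. Then r at x, so □◇r at x, so ◇r at y, so some z with Ryz has r; z=x, i.e. Ryx.

r → □◇r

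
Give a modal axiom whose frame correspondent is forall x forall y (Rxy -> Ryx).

r → □◇r

This is symmetry; the standard corresponding axiom is B: r → □◇r.
Suppose r→□◇r is valid. Take Rxy and set V(r)={x}. Then r at x, so □◇r at x, so ◇r at y, so some z with Ryz has r; z=x, i.e. Ryx.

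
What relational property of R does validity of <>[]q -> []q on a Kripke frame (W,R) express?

This schema is equivalent to the 5 axiom ◇q → □◇q.
Its frame correspondent is the Euclidean property — forall x forall y forall z (Rxy & Rxz -> Ryz).

the Euclidean property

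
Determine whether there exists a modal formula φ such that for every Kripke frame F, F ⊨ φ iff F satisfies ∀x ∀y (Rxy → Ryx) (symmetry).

Yes, by p → □◇p

The condition is symmetry. A defining modal formula is p → □◇p.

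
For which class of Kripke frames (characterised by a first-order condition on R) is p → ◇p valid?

Reflexivity

Replacing p by ¬p and contraposing gives the equivalent schema □p → p.
Suppose □p→p is valid. At any x set V(p)={w : Rxw}. Then □p holds at x, so p holds at x, i.e. Rxx.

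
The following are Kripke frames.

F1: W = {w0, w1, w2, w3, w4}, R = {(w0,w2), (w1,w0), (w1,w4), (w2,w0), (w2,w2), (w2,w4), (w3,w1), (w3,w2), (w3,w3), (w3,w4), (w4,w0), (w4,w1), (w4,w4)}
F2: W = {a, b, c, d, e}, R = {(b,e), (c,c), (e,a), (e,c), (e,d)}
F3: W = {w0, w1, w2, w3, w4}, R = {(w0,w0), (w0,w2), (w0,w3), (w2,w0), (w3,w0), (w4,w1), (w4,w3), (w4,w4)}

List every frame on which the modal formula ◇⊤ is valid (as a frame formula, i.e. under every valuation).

This is the axiom for seriality; its first-order frame correspondent is ∀x ∃y Rxy.
F1: satisfies the condition.
F2: fails — world a has no successor.
F3: fails — world w1 has no successor.
Valid on: F1.

F1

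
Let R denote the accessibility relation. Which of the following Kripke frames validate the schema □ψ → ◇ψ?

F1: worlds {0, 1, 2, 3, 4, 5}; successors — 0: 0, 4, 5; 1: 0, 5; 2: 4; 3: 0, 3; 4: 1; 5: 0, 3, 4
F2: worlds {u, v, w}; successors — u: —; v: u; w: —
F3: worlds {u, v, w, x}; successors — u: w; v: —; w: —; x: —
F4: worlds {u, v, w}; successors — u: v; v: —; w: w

This is the axiom for seriality; its first-order frame correspondent is ∀x ∃y Rxy.
F1: holds.
F2: fails — world u has no successor.
F3: fails — world v has no successor.
F4: fails — world v has no successor.

F1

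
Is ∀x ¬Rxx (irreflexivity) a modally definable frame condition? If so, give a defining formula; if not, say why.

If a class were modally definable it would be closed under surjective bounded morphisms (Goldblatt–Thomason).
The 5-cycle (worlds w0,w1,w2,w3,w4 with w0→w1→w2→w3→w4→w0) is irreflexive, and the map sending every world to a single reflexive point • is a surjective bounded morphism (forth: every edge maps to (•,•); back: every world has a successor). So any modal formula valid on the 5-cycle is also valid on the reflexive point, which is not irreflexive.
Hence irreflexivity is not modally definable.

Not definable by any modal formula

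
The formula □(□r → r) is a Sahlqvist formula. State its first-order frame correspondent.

Suppose □(□r→r) is valid. Take Rxy and set V(r)={w : Ryw}. Then at y, □r holds; since □(□r→r) at x, □r→r at y, so r at y, i.e. Ryy.

shift-reflexivity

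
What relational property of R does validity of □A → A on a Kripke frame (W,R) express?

reflexivity

Suppose □A→A is valid. At any x set V(A)={w : Rxw}. Then □A holds at x, so A holds at x, i.e. Rxx.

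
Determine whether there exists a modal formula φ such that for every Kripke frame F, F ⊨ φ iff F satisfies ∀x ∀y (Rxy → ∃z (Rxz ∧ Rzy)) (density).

The condition is density. A defining modal formula is □□r → □r.

Yes — defined by □□r → □r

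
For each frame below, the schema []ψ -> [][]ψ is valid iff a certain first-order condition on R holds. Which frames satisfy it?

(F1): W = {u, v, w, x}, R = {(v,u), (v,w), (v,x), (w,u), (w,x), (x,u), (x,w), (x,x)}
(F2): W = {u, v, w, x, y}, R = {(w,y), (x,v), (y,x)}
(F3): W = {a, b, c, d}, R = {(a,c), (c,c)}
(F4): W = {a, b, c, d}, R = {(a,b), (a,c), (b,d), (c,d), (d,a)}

(F3)

The schema corresponds to transitivity: forall x forall y forall z (Rxy & Ryz -> Rxz).
(F1): fails — Rwx and Rxw but not Rww.
(F2): fails — Rwy and Ryx but not Rwx.
(F3): condition met.
(F4): fails — Rcd and Rda but not Rca.
Valid on: (F3).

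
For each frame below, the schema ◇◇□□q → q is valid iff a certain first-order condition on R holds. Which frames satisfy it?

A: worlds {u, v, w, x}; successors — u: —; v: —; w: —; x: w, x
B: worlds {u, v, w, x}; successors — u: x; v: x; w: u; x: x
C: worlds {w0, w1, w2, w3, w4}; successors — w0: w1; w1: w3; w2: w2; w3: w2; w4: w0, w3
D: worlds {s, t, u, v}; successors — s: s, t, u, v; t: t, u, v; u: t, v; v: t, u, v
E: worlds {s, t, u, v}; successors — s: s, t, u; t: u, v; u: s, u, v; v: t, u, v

E

The schema corresponds to a generalized confluence (Geach) condition: ∀x ∀y (xR²y → ∃w (yR²w ∧ x = w)).
A: fails — xR²w but no t with wR²t and x=t.
B: fails — uR²x but no t with xR²t and u=t.
C: fails — w0R²w3 but no w with w3R²w and w0=w.
D: fails — sR²t but no w with tR²w and s=w.
E: ✓.
Valid on: E.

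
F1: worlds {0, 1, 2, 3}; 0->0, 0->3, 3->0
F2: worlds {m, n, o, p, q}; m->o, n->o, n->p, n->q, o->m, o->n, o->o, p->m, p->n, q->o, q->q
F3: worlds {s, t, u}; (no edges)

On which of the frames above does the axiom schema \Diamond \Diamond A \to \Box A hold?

The schema corresponds to a generalized confluence (Geach) condition: \forall x \forall y \forall z ((x R^2 y \wedge xRz) \to \exists w (y = w \wedge z = w)).
F1: fails — 0R²0, 0R3 but 0 ≠ 3.
F2: fails — mR²m, mRo but m ≠ o.
F3: satisfies the condition.

F3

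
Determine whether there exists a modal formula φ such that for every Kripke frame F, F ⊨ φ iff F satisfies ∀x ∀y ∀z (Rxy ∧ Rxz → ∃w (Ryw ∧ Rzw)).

Yes: it is convergence, defined by the .2 schema ◇□p → □◇p.

Definable; ◇□p → □◇p defines it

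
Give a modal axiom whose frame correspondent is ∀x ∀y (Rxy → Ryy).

□(□ψ → ψ)

A defining formula is □(□ψ → ψ) (the T□ axiom).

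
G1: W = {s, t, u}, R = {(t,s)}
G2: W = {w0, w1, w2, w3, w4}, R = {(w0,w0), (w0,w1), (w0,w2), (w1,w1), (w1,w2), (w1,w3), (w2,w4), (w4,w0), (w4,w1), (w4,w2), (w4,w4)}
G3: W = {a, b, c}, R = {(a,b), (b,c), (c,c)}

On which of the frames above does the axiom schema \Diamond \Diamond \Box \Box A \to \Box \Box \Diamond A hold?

Frame correspondent (Sahlqvist): \forall x \forall y \forall z ((x R^2 y \wedge x R^2 z) \to \exists w (y R^2 w \wedge zRw)) — i.e. a generalized confluence (Geach) condition.
G1: condition met.
G2: fails — w0R²w0, w0R²w3 but no w with w0R²w and w3Rw.
G3: condition met.
Valid on: G1, G3.

G1, G3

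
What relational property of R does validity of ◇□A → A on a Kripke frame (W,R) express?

Replacing A by ¬A and contraposing gives the equivalent schema A → □◇A.
Suppose A→□◇A is valid. Take Rxy and set V(A)={x}. Then A at x, so □◇A at x, so ◇A at y, so some z with Ryz has A; z=x, i.e. Ryx.
Conversely, on a frame with symmetry the schema holds at every world under every valuation.
So the correspondent is symmetry.

Symmetry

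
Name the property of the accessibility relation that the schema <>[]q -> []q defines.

Equivalently (dual form): ◇q → □◇q.
Suppose ◇q→□◇q is valid. Take Rxy, Rxz and set V(q)={y}. Then ◇q at x, so □◇q at x, so ◇q at z, so some w with Rzw has q; w=y, i.e. Rzy. By symmetry of the argument, Ryz.
Conversely, on a frame with the Euclidean property the schema holds at every world under every valuation.
Frame condition: forall x forall y forall z (Rxy & Rxz -> Ryz).

the Euclidean property: forall x forall y forall z (Rxy & Rxz -> Ryz)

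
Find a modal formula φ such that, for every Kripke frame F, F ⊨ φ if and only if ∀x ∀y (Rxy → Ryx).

p → □◇p

The condition is symmetry. The B schema p → □◇p defines it.
Suppose p→□◇p is valid. Take Rxy and set V(p)={x}. Then p at x, so □◇p at x, so ◇p at y, so some z with Ryz has p; z=x, i.e. Ryx.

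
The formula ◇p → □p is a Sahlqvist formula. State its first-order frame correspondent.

partial functionality

Suppose ◇p→□p is valid. Take Rxy, Rxz and set V(p)={y}. Then ◇p at x, so □p at x, so p at z, i.e. z=y.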